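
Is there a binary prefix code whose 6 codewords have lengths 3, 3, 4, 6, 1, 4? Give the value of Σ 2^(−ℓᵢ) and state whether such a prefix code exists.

0.890625; yes

With common denominator 2^6 = 64: Σ 2^(−ℓᵢ) = 8/64 + 8/64 + 4/64 + 1/64 + 32/64 + 4/64 = 57/64 = 0.890625.
Kraft's inequality requires Σ ≤ 1; here Σ = 0.890625 ≤ 1, so such a prefix code exists.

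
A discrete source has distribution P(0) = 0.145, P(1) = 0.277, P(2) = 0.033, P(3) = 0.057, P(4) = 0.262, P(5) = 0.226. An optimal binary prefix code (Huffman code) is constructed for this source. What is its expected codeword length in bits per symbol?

Repeatedly combine the two least-probable nodes; the expected code length is the sum of the merged weights.
merge 33/1000 + 57/1000 → 9/100
merge 9/100 + 29/200 → 47/200
merge 113/500 + 47/200 → 461/1000
merge 131/500 + 277/1000 → 539/1000
merge 461/1000 + 539/1000 → 1
L = 9/100 + 47/200 + 461/1000 + 539/1000 + 1 = 93/40 = 2.325 bits/symbol.

2.325 bits/symbol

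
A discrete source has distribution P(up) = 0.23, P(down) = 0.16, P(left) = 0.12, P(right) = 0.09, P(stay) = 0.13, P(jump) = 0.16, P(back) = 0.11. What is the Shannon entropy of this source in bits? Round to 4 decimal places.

2.7464 bits

H = −Σ pᵢ log₂ pᵢ.
−0.23·log₂(0.23) = 0.4877
−0.16·log₂(0.16) = 0.4230
−0.12·log₂(0.12) = 0.3671
−0.09·log₂(0.09) = 0.3127
−0.13·log₂(0.13) = 0.3826
−0.16·log₂(0.16) = 0.4230
−0.11·log₂(0.11) = 0.3503
Sum ≈ 2.7464 → 2.7464 bits.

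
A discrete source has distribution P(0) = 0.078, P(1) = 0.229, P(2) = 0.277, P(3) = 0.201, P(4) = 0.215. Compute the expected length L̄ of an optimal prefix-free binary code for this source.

2.279 bits/symbol

Repeatedly combine the two least-probable nodes; the expected code length is the sum of the merged weights.
merge 39/500 + 201/1000 → 279/1000
merge 43/200 + 229/1000 → 111/250
merge 277/1000 + 279/1000 → 139/250
merge 111/250 + 139/250 → 1
L = 279/1000 + 111/250 + 139/250 + 1 = 2279/1000 = 2.279 bits/symbol.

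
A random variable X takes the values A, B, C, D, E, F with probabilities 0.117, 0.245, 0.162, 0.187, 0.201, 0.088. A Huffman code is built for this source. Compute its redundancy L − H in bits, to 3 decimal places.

Entropy H = −Σ p log₂ p ≈ 2.5109 bits.
Huffman merges: 11/125+117/1000→41/200; 81/500+187/1000→349/1000; 201/1000+41/200→203/500; 49/200+349/1000→297/500; 203/500+297/500→1. L = 1277/500 ≈ 2.5540.
L − H = 2.5540 − 2.5109 = 0.043 bits.

0.043 bits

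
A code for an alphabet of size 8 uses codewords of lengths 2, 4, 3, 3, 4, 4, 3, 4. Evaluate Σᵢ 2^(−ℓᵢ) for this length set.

With common denominator 2^4 = 16: Σ 2^(−ℓᵢ) = 4/16 + 1/16 + 2/16 + 2/16 + 1/16 + 1/16 + 2/16 + 1/16 = 14/16 = 0.875.

0.875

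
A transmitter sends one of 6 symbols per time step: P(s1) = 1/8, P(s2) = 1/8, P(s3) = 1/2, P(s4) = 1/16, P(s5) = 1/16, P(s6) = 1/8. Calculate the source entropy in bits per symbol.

Each probability is a power of 1/2, so log₂(1/p) is an integer.
H = Σ p·log₂(1/p) = 1/8·3 + 1/8·3 + 1/2·1 + 1/16·4 + 1/16·4 + 1/8·3 = 2.125 bits.

2.125 bits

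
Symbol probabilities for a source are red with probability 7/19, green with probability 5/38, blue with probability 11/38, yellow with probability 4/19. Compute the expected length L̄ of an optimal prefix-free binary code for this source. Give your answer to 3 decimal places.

Repeatedly combine the two least-probable nodes; the expected code length is the sum of the merged weights.
merge 5/38 + 4/19 → 13/38
merge 11/38 + 13/38 → 12/19
merge 7/19 + 12/19 → 1
L = 13/38 + 12/19 + 1 = 75/38 ≈ 1.974 bits/symbol.

1.974 bits/symbol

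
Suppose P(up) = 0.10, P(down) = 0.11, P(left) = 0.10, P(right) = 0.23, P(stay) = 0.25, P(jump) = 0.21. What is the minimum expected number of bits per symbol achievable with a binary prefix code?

Repeatedly combine the two least-probable nodes; the expected code length is the sum of the merged weights.
merge 1/10 + 1/10 → 1/5
merge 11/100 + 1/5 → 31/100
merge 21/100 + 23/100 → 11/25
merge 1/4 + 31/100 → 14/25
merge 11/25 + 14/25 → 1
L = 1/5 + 31/100 + 11/25 + 14/25 + 1 = 251/100 = 2.51 bits/symbol.

2.51 bits/symbol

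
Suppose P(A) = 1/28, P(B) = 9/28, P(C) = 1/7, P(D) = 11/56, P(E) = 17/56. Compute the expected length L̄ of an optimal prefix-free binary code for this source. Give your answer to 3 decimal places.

2.179 bits/symbol

Repeatedly combine the two least-probable nodes; the expected code length is the sum of the merged weights.
merge 1/28 + 1/7 → 5/28
merge 5/28 + 11/56 → 3/8
merge 17/56 + 9/28 → 5/8
merge 3/8 + 5/8 → 1
L = 5/28 + 3/8 + 5/8 + 1 = 61/28 ≈ 2.179 bits/symbol.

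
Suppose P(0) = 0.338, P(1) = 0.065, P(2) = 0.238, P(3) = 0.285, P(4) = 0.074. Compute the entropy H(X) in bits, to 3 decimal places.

2.072 bits

H = −Σ pᵢ log₂ pᵢ.
−0.338·log₂(0.338) = 0.5289
−0.065·log₂(0.065) = 0.2563
−0.238·log₂(0.238) = 0.4929
−0.285·log₂(0.285) = 0.5161
−0.074·log₂(0.074) = 0.2780
Sum ≈ 2.0722 → 2.072 bits.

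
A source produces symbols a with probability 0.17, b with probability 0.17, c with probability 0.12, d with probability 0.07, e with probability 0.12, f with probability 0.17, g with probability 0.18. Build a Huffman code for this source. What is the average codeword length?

Repeatedly combine the two least-probable nodes; the expected code length is the sum of the merged weights.
merge 7/100 + 3/25 → 19/100
merge 3/25 + 17/100 → 29/100
merge 17/100 + 17/100 → 17/50
merge 9/50 + 19/100 → 37/100
merge 29/100 + 17/50 → 63/100
merge 37/100 + 63/100 → 1
L = 19/100 + 29/100 + 17/50 + 37/100 + 63/100 + 1 = 141/50 = 2.82 bits/symbol.

2.82 bits/symbol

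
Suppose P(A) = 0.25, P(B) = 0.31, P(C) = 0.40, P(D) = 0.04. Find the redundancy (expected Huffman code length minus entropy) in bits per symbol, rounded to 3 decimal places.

0.152 bits

Entropy H = −Σ p log₂ p ≈ 1.7383 bits.
Huffman merges: 1/25+1/4→29/100; 29/100+31/100→3/5; 2/5+3/5→1. L = 189/100 ≈ 1.8900.
L − H = 1.8900 − 1.7383 = 0.152 bits.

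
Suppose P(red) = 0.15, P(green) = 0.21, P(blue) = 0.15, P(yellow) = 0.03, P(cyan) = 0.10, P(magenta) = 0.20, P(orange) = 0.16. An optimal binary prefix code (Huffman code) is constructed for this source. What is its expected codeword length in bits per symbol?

Repeatedly combine the two least-probable nodes; the expected code length is the sum of the merged weights.
merge 3/100 + 1/10 → 13/100
merge 13/100 + 3/20 → 7/25
merge 3/20 + 4/25 → 31/100
merge 1/5 + 21/100 → 41/100
merge 7/25 + 31/100 → 59/100
merge 41/100 + 59/100 → 1
L = 13/100 + 7/25 + 31/100 + 41/100 + 59/100 + 1 = 68/25 = 2.72 bits/symbol.

2.72 bits/symbol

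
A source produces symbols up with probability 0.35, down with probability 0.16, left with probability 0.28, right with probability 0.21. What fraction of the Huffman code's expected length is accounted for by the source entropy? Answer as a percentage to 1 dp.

97.0%

Entropy H = −Σ p log₂ p ≈ 1.9402 bits.
Huffman merges: 4/25+21/100→37/100; 7/25+7/20→63/100; 37/100+63/100→1. L = 2 ≈ 2.0000.
Efficiency = H/L = 1.9402/2.0000 = 97.0%.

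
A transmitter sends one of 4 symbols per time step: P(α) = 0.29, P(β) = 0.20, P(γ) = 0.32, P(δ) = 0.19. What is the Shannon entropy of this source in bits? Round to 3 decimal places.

H = −Σ pᵢ log₂ pᵢ.
−0.29·log₂(0.29) = 0.5179
−0.20·log₂(0.20) = 0.4644
−0.32·log₂(0.32) = 0.5260
−0.19·log₂(0.19) = 0.4552
Sum ≈ 1.9635 → 1.964 bits.

1.964 bits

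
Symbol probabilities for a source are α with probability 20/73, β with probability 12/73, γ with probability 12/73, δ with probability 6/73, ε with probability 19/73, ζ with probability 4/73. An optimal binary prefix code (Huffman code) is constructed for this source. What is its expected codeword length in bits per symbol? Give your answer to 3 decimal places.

Repeatedly combine the two least-probable nodes; the expected code length is the sum of the merged weights.
merge 4/73 + 6/73 → 10/73
merge 10/73 + 12/73 → 22/73
merge 12/73 + 19/73 → 31/73
merge 20/73 + 22/73 → 42/73
merge 31/73 + 42/73 → 1
L = 10/73 + 22/73 + 31/73 + 42/73 + 1 = 178/73 ≈ 2.438 bits/symbol.

2.438 bits/symbol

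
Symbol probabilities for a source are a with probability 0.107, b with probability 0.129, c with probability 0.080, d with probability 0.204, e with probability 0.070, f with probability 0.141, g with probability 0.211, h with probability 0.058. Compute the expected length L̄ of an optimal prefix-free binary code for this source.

2.9 bits/symbol

Repeatedly combine the two least-probable nodes; the expected code length is the sum of the merged weights.
merge 29/500 + 7/100 → 16/125
merge 2/25 + 107/1000 → 187/1000
merge 16/125 + 129/1000 → 257/1000
merge 141/1000 + 187/1000 → 41/125
merge 51/250 + 211/1000 → 83/200
merge 257/1000 + 41/125 → 117/200
merge 83/200 + 117/200 → 1
L = 16/125 + 187/1000 + 257/1000 + 41/125 + 83/200 + 117/200 + 1 = 29/10 = 2.9 bits/symbol.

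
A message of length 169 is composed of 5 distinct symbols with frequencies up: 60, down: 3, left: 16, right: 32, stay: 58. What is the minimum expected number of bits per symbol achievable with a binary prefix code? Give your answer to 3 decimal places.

Probabilities are the counts divided by 169.
Repeatedly combine the two least-probable nodes; the expected code length is the sum of the merged weights.
merge 3/169 + 16/169 → 19/169
merge 19/169 + 32/169 → 51/169
merge 51/169 + 58/169 → 109/169
merge 60/169 + 109/169 → 1
L = 19/169 + 51/169 + 109/169 + 1 = 348/169 ≈ 2.059 bits/symbol.

2.059 bits/symbol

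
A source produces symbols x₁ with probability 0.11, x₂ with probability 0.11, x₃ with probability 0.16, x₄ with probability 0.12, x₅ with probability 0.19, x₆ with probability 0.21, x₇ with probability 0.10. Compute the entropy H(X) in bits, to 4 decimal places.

H = −Σ pᵢ log₂ pᵢ.
−0.11·log₂(0.11) = 0.3503
−0.11·log₂(0.11) = 0.3503
−0.16·log₂(0.16) = 0.4230
−0.12·log₂(0.12) = 0.3671
−0.19·log₂(0.19) = 0.4552
−0.21·log₂(0.21) = 0.4728
−0.10·log₂(0.10) = 0.3322
Sum ≈ 2.7509 → 2.7509 bits.

2.7509 bits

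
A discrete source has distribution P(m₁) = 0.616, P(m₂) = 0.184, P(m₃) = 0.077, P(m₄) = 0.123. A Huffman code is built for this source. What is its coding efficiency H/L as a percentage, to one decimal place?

97.0%

Entropy H = −Σ p log₂ p ≈ 1.5366 bits.
Huffman merges: 77/1000+123/1000→1/5; 23/125+1/5→48/125; 48/125+77/125→1. L = 198/125 ≈ 1.5840.
Efficiency = H/L = 1.5366/1.5840 = 97.0%.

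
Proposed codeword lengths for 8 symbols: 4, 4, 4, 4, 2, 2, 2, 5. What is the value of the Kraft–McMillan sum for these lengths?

With common denominator 2^5 = 32: Σ 2^(−ℓᵢ) = 2/32 + 2/32 + 2/32 + 2/32 + 8/32 + 8/32 + 8/32 + 1/32 = 33/32 = 1.03125.

1.03125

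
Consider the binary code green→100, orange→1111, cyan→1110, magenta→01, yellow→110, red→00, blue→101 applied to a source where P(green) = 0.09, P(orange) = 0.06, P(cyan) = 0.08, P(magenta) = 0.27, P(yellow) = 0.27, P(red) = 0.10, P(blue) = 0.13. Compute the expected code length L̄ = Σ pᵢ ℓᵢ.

L̄ = Σ pᵢ·ℓᵢ = 0.09·3 + 0.06·4 + 0.08·4 + 0.27·2 + 0.27·3 + 0.10·2 + 0.13·3 = 2.77 bits/symbol.

2.77 bits/symbol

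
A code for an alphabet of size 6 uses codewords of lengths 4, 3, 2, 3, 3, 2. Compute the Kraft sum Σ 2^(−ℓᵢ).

With common denominator 2^4 = 16: Σ 2^(−ℓᵢ) = 1/16 + 2/16 + 4/16 + 2/16 + 2/16 + 4/16 = 15/16 = 0.9375.

0.9375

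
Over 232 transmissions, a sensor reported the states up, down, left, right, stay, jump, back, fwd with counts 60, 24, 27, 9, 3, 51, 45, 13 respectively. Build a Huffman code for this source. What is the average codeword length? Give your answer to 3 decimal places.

Probabilities are the counts divided by 232.
Repeatedly combine the two least-probable nodes; the expected code length is the sum of the merged weights.
merge 3/232 + 9/232 → 3/58
merge 3/58 + 13/232 → 25/232
merge 3/29 + 25/232 → 49/232
merge 27/232 + 45/232 → 9/29
merge 49/232 + 51/232 → 25/58
merge 15/58 + 9/29 → 33/58
merge 25/58 + 33/58 → 1
L = 3/58 + 25/232 + 49/232 + 9/29 + 25/58 + 33/58 + 1 = 311/116 ≈ 2.681 bits/symbol.

2.681 bits/symbol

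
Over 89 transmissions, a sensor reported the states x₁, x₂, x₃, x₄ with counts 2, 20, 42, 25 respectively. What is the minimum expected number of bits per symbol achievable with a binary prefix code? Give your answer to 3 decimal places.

Probabilities are the counts divided by 89.
Repeatedly combine the two least-probable nodes; the expected code length is the sum of the merged weights.
merge 2/89 + 20/89 → 22/89
merge 22/89 + 25/89 → 47/89
merge 42/89 + 47/89 → 1
L = 22/89 + 47/89 + 1 = 158/89 ≈ 1.775 bits/symbol.

1.775 bits/symbol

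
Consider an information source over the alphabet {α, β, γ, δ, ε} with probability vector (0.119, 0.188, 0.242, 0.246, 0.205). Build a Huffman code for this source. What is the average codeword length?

2.307 bits/symbol

Repeatedly combine the two least-probable nodes; the expected code length is the sum of the merged weights.
merge 119/1000 + 47/250 → 307/1000
merge 41/200 + 121/500 → 447/1000
merge 123/500 + 307/1000 → 553/1000
merge 447/1000 + 553/1000 → 1
L = 307/1000 + 447/1000 + 553/1000 + 1 = 2307/1000 = 2.307 bits/symbol.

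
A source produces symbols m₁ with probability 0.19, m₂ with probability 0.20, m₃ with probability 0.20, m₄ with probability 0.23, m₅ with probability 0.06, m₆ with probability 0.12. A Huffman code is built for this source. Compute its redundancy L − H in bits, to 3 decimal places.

0.068 bits

Entropy H = −Σ p log₂ p ≈ 2.4823 bits.
Huffman merges: 3/50+3/25→9/50; 9/50+19/100→37/100; 1/5+1/5→2/5; 23/100+37/100→3/5; 2/5+3/5→1. L = 51/20 ≈ 2.5500.
L − H = 2.5500 − 2.4823 = 0.068 bits.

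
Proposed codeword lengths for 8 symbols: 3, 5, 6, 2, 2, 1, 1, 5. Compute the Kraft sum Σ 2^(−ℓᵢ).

1.703125

With common denominator 2^6 = 64: Σ 2^(−ℓᵢ) = 8/64 + 2/64 + 1/64 + 16/64 + 16/64 + 32/64 + 32/64 + 2/64 = 109/64 = 1.703125.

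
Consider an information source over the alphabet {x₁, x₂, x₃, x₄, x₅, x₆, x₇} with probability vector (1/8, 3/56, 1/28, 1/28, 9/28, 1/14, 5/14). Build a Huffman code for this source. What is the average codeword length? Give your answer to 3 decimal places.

Repeatedly combine the two least-probable nodes; the expected code length is the sum of the merged weights.
merge 1/28 + 1/28 → 1/14
merge 3/56 + 1/14 → 1/8
merge 1/14 + 1/8 → 11/56
merge 1/8 + 11/56 → 9/28
merge 9/28 + 9/28 → 9/14
merge 5/14 + 9/14 → 1
L = 1/14 + 1/8 + 11/56 + 9/28 + 9/14 + 1 = 33/14 ≈ 2.357 bits/symbol.

2.357 bits/symbol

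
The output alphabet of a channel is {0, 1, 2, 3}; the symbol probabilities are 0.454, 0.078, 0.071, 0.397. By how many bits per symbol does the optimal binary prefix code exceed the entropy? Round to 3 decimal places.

Entropy H = −Σ p log₂ p ≈ 1.6043 bits.
Huffman merges: 71/1000+39/500→149/1000; 149/1000+397/1000→273/500; 227/500+273/500→1. L = 339/200 ≈ 1.6950.
L − H = 1.6950 − 1.6043 = 0.091 bits.

0.091 bits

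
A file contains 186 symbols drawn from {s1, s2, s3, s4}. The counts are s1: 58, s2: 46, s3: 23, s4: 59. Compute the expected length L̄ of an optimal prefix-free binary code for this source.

2 bits/symbol

Probabilities are the counts divided by 186.
Repeatedly combine the two least-probable nodes; the expected code length is the sum of the merged weights.
merge 23/186 + 23/93 → 23/62
merge 29/93 + 59/186 → 39/62
merge 23/62 + 39/62 → 1
L = 23/62 + 39/62 + 1 = 2 bits/symbol.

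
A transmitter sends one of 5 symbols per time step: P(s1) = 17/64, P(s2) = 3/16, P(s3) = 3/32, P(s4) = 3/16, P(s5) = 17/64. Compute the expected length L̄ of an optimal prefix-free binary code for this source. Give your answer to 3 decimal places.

2.281 bits/symbol

Repeatedly combine the two least-probable nodes; the expected code length is the sum of the merged weights.
merge 3/32 + 3/16 → 9/32
merge 3/16 + 17/64 → 29/64
merge 17/64 + 9/32 → 35/64
merge 29/64 + 35/64 → 1
L = 9/32 + 29/64 + 35/64 + 1 = 73/32 ≈ 2.281 bits/symbol.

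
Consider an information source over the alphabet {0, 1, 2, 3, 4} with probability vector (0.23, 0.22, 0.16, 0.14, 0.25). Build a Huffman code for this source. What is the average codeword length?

Repeatedly combine the two least-probable nodes; the expected code length is the sum of the merged weights.
merge 7/50 + 4/25 → 3/10
merge 11/50 + 23/100 → 9/20
merge 1/4 + 3/10 → 11/20
merge 9/20 + 11/20 → 1
L = 3/10 + 9/20 + 11/20 + 1 = 23/10 = 2.3 bits/symbol.

2.3 bits/symbol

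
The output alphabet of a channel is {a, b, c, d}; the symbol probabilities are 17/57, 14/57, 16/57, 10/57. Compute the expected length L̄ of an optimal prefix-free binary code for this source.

Repeatedly combine the two least-probable nodes; the expected code length is the sum of the merged weights.
merge 10/57 + 14/57 → 8/19
merge 16/57 + 17/57 → 11/19
merge 8/19 + 11/19 → 1
L = 8/19 + 11/19 + 1 = 2 bits/symbol.

2 bits/symbol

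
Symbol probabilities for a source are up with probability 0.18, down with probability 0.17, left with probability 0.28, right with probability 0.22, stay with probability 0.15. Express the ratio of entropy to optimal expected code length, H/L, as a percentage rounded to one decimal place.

98.5%

Entropy H = −Σ p log₂ p ≈ 2.2852 bits.
Huffman merges: 3/20+17/100→8/25; 9/50+11/50→2/5; 7/25+8/25→3/5; 2/5+3/5→1. L = 58/25 ≈ 2.3200.
Efficiency = H/L = 2.2852/2.3200 = 98.5%.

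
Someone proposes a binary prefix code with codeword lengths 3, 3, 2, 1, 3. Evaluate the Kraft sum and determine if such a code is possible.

1.125; no

With common denominator 2^3 = 8: Σ 2^(−ℓᵢ) = 1/8 + 1/8 + 2/8 + 4/8 + 1/8 = 9/8 = 1.125.
Kraft's inequality requires Σ ≤ 1; here Σ = 1.125 > 1, so no such prefix code exists.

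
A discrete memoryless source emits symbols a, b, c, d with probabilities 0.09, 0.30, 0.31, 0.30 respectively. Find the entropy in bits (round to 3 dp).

H = −Σ pᵢ log₂ pᵢ.
−0.09·log₂(0.09) = 0.3127
−0.30·log₂(0.30) = 0.5211
−0.31·log₂(0.31) = 0.5238
−0.30·log₂(0.30) = 0.5211
Sum ≈ 1.8786 → 1.879 bits.

1.879 bits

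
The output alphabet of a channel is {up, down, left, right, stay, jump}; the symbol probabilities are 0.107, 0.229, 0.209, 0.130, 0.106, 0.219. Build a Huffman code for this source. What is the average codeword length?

Repeatedly combine the two least-probable nodes; the expected code length is the sum of the merged weights.
merge 53/500 + 107/1000 → 213/1000
merge 13/100 + 209/1000 → 339/1000
merge 213/1000 + 219/1000 → 54/125
merge 229/1000 + 339/1000 → 71/125
merge 54/125 + 71/125 → 1
L = 213/1000 + 339/1000 + 54/125 + 71/125 + 1 = 319/125 = 2.552 bits/symbol.

2.552 bits/symbol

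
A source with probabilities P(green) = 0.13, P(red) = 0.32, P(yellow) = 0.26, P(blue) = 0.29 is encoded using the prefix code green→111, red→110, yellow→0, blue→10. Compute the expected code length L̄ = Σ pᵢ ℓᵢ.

L̄ = Σ pᵢ·ℓᵢ = 0.13·3 + 0.32·3 + 0.26·1 + 0.29·2 = 2.19 bits/symbol.

2.19 bits/symbol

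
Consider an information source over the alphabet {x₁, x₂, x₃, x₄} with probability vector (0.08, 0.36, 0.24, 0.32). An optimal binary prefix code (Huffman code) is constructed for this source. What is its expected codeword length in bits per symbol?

Repeatedly combine the two least-probable nodes; the expected code length is the sum of the merged weights.
merge 2/25 + 6/25 → 8/25
merge 8/25 + 8/25 → 16/25
merge 9/25 + 16/25 → 1
L = 8/25 + 16/25 + 1 = 49/25 = 1.96 bits/symbol.

1.96 bits/symbol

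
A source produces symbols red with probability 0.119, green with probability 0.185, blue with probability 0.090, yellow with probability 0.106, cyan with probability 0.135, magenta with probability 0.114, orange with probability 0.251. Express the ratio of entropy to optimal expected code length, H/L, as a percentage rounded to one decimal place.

98.9%

Entropy H = −Σ p log₂ p ≈ 2.7194 bits.
Huffman merges: 9/100+53/500→49/250; 57/500+119/1000→233/1000; 27/200+37/200→8/25; 49/250+233/1000→429/1000; 251/1000+8/25→571/1000; 429/1000+571/1000→1. L = 2749/1000 ≈ 2.7490.
Efficiency = H/L = 2.7194/2.7490 = 98.9%.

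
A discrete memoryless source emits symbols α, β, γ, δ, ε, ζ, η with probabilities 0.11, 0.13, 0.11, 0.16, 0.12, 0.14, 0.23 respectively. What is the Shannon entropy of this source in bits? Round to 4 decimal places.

2.7581 bits

H = −Σ pᵢ log₂ pᵢ.
−0.11·log₂(0.11) = 0.3503
−0.13·log₂(0.13) = 0.3826
−0.11·log₂(0.11) = 0.3503
−0.16·log₂(0.16) = 0.4230
−0.12·log₂(0.12) = 0.3671
−0.14·log₂(0.14) = 0.3971
−0.23·log₂(0.23) = 0.4877
Sum ≈ 2.7581 → 2.7581 bits.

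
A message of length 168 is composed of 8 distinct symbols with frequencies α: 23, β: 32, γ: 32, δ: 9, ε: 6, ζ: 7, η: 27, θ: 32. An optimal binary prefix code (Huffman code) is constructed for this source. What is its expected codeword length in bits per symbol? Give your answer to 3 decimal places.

2.827 bits/symbol

Probabilities are the counts divided by 168.
Repeatedly combine the two least-probable nodes; the expected code length is the sum of the merged weights.
merge 1/28 + 1/24 → 13/168
merge 3/56 + 13/168 → 11/84
merge 11/84 + 23/168 → 15/56
merge 9/56 + 4/21 → 59/168
merge 4/21 + 4/21 → 8/21
merge 15/56 + 59/168 → 13/21
merge 8/21 + 13/21 → 1
L = 13/168 + 11/84 + 15/56 + 59/168 + 8/21 + 13/21 + 1 = 475/168 ≈ 2.827 bits/symbol.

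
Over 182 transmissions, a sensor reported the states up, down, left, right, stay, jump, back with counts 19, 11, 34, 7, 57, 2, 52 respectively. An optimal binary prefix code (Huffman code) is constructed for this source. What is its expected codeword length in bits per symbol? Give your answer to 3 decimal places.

2.374 bits/symbol

Probabilities are the counts divided by 182.
Repeatedly combine the two least-probable nodes; the expected code length is the sum of the merged weights.
merge 1/91 + 1/26 → 9/182
merge 9/182 + 11/182 → 10/91
merge 19/182 + 10/91 → 3/14
merge 17/91 + 3/14 → 73/182
merge 2/7 + 57/182 → 109/182
merge 73/182 + 109/182 → 1
L = 9/182 + 10/91 + 3/14 + 73/182 + 109/182 + 1 = 216/91 ≈ 2.374 bits/symbol.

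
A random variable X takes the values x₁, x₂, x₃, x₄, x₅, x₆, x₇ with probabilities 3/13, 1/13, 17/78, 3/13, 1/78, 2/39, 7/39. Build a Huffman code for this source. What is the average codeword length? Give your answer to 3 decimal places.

2.526 bits/symbol

Repeatedly combine the two least-probable nodes; the expected code length is the sum of the merged weights.
merge 1/78 + 2/39 → 5/78
merge 5/78 + 1/13 → 11/78
merge 11/78 + 7/39 → 25/78
merge 17/78 + 3/13 → 35/78
merge 3/13 + 25/78 → 43/78
merge 35/78 + 43/78 → 1
L = 5/78 + 11/78 + 25/78 + 35/78 + 43/78 + 1 = 197/78 ≈ 2.526 bits/symbol.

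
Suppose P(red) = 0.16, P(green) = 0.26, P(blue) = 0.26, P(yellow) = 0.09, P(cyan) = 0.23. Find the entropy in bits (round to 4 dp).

H = −Σ pᵢ log₂ pᵢ.
−0.16·log₂(0.16) = 0.4230
−0.26·log₂(0.26) = 0.5053
−0.26·log₂(0.26) = 0.5053
−0.09·log₂(0.09) = 0.3127
−0.23·log₂(0.23) = 0.4877
Sum ≈ 2.2339 → 2.2339 bits.

2.2339 bits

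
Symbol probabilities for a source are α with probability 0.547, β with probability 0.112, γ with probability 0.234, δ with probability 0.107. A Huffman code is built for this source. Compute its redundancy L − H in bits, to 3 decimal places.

0.007 bits

Entropy H = −Σ p log₂ p ≈ 1.6652 bits.
Huffman merges: 107/1000+14/125→219/1000; 219/1000+117/500→453/1000; 453/1000+547/1000→1. L = 209/125 ≈ 1.6720.
L − H = 1.6720 − 1.6652 = 0.007 bits.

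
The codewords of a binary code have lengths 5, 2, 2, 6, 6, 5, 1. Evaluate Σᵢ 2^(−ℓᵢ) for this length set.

With common denominator 2^6 = 64: Σ 2^(−ℓᵢ) = 2/64 + 16/64 + 16/64 + 1/64 + 1/64 + 2/64 + 32/64 = 70/64 = 1.09375.

1.09375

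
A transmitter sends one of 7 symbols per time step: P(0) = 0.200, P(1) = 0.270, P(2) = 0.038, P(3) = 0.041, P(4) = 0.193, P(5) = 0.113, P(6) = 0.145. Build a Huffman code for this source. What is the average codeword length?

Repeatedly combine the two least-probable nodes; the expected code length is the sum of the merged weights.
merge 19/500 + 41/1000 → 79/1000
merge 79/1000 + 113/1000 → 24/125
merge 29/200 + 24/125 → 337/1000
merge 193/1000 + 1/5 → 393/1000
merge 27/100 + 337/1000 → 607/1000
merge 393/1000 + 607/1000 → 1
L = 79/1000 + 24/125 + 337/1000 + 393/1000 + 607/1000 + 1 = 326/125 = 2.608 bits/symbol.

2.608 bits/symbol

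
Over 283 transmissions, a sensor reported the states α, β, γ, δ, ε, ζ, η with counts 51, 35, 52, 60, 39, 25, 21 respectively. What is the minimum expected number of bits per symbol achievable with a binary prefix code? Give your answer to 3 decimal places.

Probabilities are the counts divided by 283.
Repeatedly combine the two least-probable nodes; the expected code length is the sum of the merged weights.
merge 21/283 + 25/283 → 46/283
merge 35/283 + 39/283 → 74/283
merge 46/283 + 51/283 → 97/283
merge 52/283 + 60/283 → 112/283
merge 74/283 + 97/283 → 171/283
merge 112/283 + 171/283 → 1
L = 46/283 + 74/283 + 97/283 + 112/283 + 171/283 + 1 = 783/283 ≈ 2.767 bits/symbol.

2.767 bits/symbol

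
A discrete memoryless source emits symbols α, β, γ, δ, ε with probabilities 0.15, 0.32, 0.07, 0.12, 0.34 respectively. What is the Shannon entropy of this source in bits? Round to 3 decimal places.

H = −Σ pᵢ log₂ pᵢ.
−0.15·log₂(0.15) = 0.4105
−0.32·log₂(0.32) = 0.5260
−0.07·log₂(0.07) = 0.2686
−0.12·log₂(0.12) = 0.3671
−0.34·log₂(0.34) = 0.5292
Sum ≈ 2.1014 → 2.101 bits.

2.101 bits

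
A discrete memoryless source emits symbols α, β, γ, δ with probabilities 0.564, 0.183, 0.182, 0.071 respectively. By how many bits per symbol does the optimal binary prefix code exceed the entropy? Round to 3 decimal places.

0.056 bits

Entropy H = −Σ p log₂ p ≈ 1.6327 bits.
Huffman merges: 71/1000+91/500→253/1000; 183/1000+253/1000→109/250; 109/250+141/250→1. L = 1689/1000 ≈ 1.6890.
L − H = 1.6890 − 1.6327 = 0.056 bits.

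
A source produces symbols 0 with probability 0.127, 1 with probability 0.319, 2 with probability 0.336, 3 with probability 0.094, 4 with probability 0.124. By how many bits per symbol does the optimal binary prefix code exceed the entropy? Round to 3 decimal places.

Entropy H = −Σ p log₂ p ≈ 2.1267 bits.
Huffman merges: 47/500+31/250→109/500; 127/1000+109/500→69/200; 319/1000+42/125→131/200; 69/200+131/200→1. L = 1109/500 ≈ 2.2180.
L − H = 2.2180 − 2.1267 = 0.091 bits.

0.091 bits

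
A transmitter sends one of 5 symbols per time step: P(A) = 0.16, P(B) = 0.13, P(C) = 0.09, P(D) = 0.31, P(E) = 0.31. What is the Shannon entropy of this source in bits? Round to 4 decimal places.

H = −Σ pᵢ log₂ pᵢ.
−0.16·log₂(0.16) = 0.4230
−0.13·log₂(0.13) = 0.3826
−0.09·log₂(0.09) = 0.3127
−0.31·log₂(0.31) = 0.5238
−0.31·log₂(0.31) = 0.5238
Sum ≈ 2.1659 → 2.1659 bits.

2.1659 bits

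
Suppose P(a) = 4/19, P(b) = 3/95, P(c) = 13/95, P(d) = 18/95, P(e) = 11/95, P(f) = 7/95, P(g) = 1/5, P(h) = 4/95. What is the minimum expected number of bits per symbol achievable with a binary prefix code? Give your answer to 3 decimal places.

Repeatedly combine the two least-probable nodes; the expected code length is the sum of the merged weights.
merge 3/95 + 4/95 → 7/95
merge 7/95 + 7/95 → 14/95
merge 11/95 + 13/95 → 24/95
merge 14/95 + 18/95 → 32/95
merge 1/5 + 4/19 → 39/95
merge 24/95 + 32/95 → 56/95
merge 39/95 + 56/95 → 1
L = 7/95 + 14/95 + 24/95 + 32/95 + 39/95 + 56/95 + 1 = 267/95 ≈ 2.811 bits/symbol.

2.811 bits/symbol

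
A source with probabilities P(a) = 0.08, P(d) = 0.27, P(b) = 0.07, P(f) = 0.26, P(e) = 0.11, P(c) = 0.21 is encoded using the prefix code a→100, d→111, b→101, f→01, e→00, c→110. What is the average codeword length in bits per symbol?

L̄ = Σ pᵢ·ℓᵢ = 0.08·3 + 0.27·3 + 0.07·3 + 0.26·2 + 0.11·2 + 0.21·3 = 2.63 bits/symbol.

2.63 bits/symbol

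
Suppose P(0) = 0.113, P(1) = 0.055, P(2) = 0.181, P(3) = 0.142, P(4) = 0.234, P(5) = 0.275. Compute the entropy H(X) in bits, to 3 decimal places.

2.434 bits

H = −Σ pᵢ log₂ pᵢ.
−0.113·log₂(0.113) = 0.3555
−0.055·log₂(0.055) = 0.2301
−0.181·log₂(0.181) = 0.4463
−0.142·log₂(0.142) = 0.3999
−0.234·log₂(0.234) = 0.4903
−0.275·log₂(0.275) = 0.5122
Sum ≈ 2.4343 → 2.434 bits.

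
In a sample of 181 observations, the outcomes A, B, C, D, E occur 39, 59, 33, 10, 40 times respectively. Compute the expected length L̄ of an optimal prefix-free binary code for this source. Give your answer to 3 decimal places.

2.238 bits/symbol

Probabilities are the counts divided by 181.
Repeatedly combine the two least-probable nodes; the expected code length is the sum of the merged weights.
merge 10/181 + 33/181 → 43/181
merge 39/181 + 40/181 → 79/181
merge 43/181 + 59/181 → 102/181
merge 79/181 + 102/181 → 1
L = 43/181 + 79/181 + 102/181 + 1 = 405/181 ≈ 2.238 bits/symbol.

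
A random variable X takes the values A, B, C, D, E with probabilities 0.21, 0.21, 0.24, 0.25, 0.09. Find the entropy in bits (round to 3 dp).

H = −Σ pᵢ log₂ pᵢ.
−0.21·log₂(0.21) = 0.4728
−0.21·log₂(0.21) = 0.4728
−0.24·log₂(0.24) = 0.4941
−0.25·log₂(0.25) = 0.5000
−0.09·log₂(0.09) = 0.3127
Sum ≈ 2.2524 → 2.252 bits.

2.252 bits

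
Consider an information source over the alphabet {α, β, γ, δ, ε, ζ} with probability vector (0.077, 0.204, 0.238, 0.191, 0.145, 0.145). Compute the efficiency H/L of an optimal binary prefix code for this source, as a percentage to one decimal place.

Entropy H = −Σ p log₂ p ≈ 2.5096 bits.
Huffman merges: 77/1000+29/200→111/500; 29/200+191/1000→42/125; 51/250+111/500→213/500; 119/500+42/125→287/500; 213/500+287/500→1. L = 1279/500 ≈ 2.5580.
Efficiency = H/L = 2.5096/2.5580 = 98.1%.

98.1%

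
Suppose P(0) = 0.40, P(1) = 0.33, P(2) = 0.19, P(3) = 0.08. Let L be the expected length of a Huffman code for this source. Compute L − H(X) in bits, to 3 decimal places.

0.067 bits

Entropy H = −Σ p log₂ p ≈ 1.8033 bits.
Huffman merges: 2/25+19/100→27/100; 27/100+33/100→3/5; 2/5+3/5→1. L = 187/100 ≈ 1.8700.
L − H = 1.8700 − 1.8033 = 0.067 bits.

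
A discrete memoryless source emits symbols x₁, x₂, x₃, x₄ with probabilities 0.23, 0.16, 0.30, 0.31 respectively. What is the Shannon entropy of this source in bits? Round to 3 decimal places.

1.956 bits

H = −Σ pᵢ log₂ pᵢ.
−0.23·log₂(0.23) = 0.4877
−0.16·log₂(0.16) = 0.4230
−0.30·log₂(0.30) = 0.5211
−0.31·log₂(0.31) = 0.5238
Sum ≈ 1.9556 → 1.956 bits.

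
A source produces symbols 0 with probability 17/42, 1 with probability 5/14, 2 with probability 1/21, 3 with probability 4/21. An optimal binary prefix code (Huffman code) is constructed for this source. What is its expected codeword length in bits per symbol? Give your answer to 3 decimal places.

1.833 bits/symbol

Repeatedly combine the two least-probable nodes; the expected code length is the sum of the merged weights.
merge 1/21 + 4/21 → 5/21
merge 5/21 + 5/14 → 25/42
merge 17/42 + 25/42 → 1
L = 5/21 + 25/42 + 1 = 11/6 ≈ 1.833 bits/symbol.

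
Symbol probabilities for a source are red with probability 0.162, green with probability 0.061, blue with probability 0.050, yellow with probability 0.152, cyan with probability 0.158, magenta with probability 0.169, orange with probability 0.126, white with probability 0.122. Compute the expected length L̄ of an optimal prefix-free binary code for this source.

2.942 bits/symbol

Repeatedly combine the two least-probable nodes; the expected code length is the sum of the merged weights.
merge 1/20 + 61/1000 → 111/1000
merge 111/1000 + 61/500 → 233/1000
merge 63/500 + 19/125 → 139/500
merge 79/500 + 81/500 → 8/25
merge 169/1000 + 233/1000 → 201/500
merge 139/500 + 8/25 → 299/500
merge 201/500 + 299/500 → 1
L = 111/1000 + 233/1000 + 139/500 + 8/25 + 201/500 + 299/500 + 1 = 1471/500 = 2.942 bits/symbol.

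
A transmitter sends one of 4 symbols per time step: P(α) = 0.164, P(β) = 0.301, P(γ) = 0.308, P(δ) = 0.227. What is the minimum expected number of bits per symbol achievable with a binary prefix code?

2 bits/symbol

Repeatedly combine the two least-probable nodes; the expected code length is the sum of the merged weights.
merge 41/250 + 227/1000 → 391/1000
merge 301/1000 + 77/250 → 609/1000
merge 391/1000 + 609/1000 → 1
L = 391/1000 + 609/1000 + 1 = 2 bits/symbol.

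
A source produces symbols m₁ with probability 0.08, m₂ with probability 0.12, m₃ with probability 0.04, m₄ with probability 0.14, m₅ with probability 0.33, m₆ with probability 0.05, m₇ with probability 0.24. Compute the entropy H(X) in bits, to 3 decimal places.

2.479 bits

H = −Σ pᵢ log₂ pᵢ.
−0.08·log₂(0.08) = 0.2915
−0.12·log₂(0.12) = 0.3671
−0.04·log₂(0.04) = 0.1858
−0.14·log₂(0.14) = 0.3971
−0.33·log₂(0.33) = 0.5278
−0.05·log₂(0.05) = 0.2161
−0.24·log₂(0.24) = 0.4941
Sum ≈ 2.4795 → 2.479 bits.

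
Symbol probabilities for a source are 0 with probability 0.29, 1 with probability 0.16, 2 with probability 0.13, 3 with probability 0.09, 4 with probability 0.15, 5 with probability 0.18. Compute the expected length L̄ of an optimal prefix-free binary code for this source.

2.53 bits/symbol

Repeatedly combine the two least-probable nodes; the expected code length is the sum of the merged weights.
merge 9/100 + 13/100 → 11/50
merge 3/20 + 4/25 → 31/100
merge 9/50 + 11/50 → 2/5
merge 29/100 + 31/100 → 3/5
merge 2/5 + 3/5 → 1
L = 11/50 + 31/100 + 2/5 + 3/5 + 1 = 253/100 = 2.53 bits/symbol.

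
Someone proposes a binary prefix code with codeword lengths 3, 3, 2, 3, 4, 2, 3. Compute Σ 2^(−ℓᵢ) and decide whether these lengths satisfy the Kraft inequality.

1.0625; no

With common denominator 2^4 = 16: Σ 2^(−ℓᵢ) = 2/16 + 2/16 + 4/16 + 2/16 + 1/16 + 4/16 + 2/16 = 17/16 = 1.0625.
Kraft's inequality requires Σ ≤ 1; here Σ = 1.0625 > 1, so no such prefix code exists.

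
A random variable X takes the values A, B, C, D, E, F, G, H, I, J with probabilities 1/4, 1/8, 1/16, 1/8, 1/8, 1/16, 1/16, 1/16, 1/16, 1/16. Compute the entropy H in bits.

3.125 bits

Each probability is a power of 1/2, so log₂(1/p) is an integer.
H = Σ p·log₂(1/p) = 1/4·2 + 1/8·3 + 1/16·4 + 1/8·3 + 1/8·3 + 1/16·4 + 1/16·4 + 1/16·4 + 1/16·4 + 1/16·4 = 3.125 bits.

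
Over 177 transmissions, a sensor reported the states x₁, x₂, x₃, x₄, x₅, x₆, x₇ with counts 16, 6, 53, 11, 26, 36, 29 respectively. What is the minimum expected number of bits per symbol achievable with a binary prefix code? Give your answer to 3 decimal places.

2.593 bits/symbol

Probabilities are the counts divided by 177.
Repeatedly combine the two least-probable nodes; the expected code length is the sum of the merged weights.
merge 2/59 + 11/177 → 17/177
merge 16/177 + 17/177 → 11/59
merge 26/177 + 29/177 → 55/177
merge 11/59 + 12/59 → 23/59
merge 53/177 + 55/177 → 36/59
merge 23/59 + 36/59 → 1
L = 17/177 + 11/59 + 55/177 + 23/59 + 36/59 + 1 = 153/59 ≈ 2.593 bits/symbol.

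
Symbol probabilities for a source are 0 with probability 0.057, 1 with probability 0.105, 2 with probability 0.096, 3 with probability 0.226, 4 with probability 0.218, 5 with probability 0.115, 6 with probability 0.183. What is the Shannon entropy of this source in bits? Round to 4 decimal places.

2.6727 bits

H = −Σ pᵢ log₂ pᵢ.
−0.057·log₂(0.057) = 0.2356
−0.105·log₂(0.105) = 0.3414
−0.096·log₂(0.096) = 0.3246
−0.226·log₂(0.226) = 0.4849
−0.218·log₂(0.218) = 0.4791
−0.115·log₂(0.115) = 0.3588
−0.183·log₂(0.183) = 0.4484
Sum ≈ 2.6727 → 2.6727 bits.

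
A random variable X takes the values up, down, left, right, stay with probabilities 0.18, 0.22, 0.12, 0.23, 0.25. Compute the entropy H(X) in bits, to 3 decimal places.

2.281 bits

H = −Σ pᵢ log₂ pᵢ.
−0.18·log₂(0.18) = 0.4453
−0.22·log₂(0.22) = 0.4806
−0.12·log₂(0.12) = 0.3671
−0.23·log₂(0.23) = 0.4877
−0.25·log₂(0.25) = 0.5000
Sum ≈ 2.2806 → 2.281 bits.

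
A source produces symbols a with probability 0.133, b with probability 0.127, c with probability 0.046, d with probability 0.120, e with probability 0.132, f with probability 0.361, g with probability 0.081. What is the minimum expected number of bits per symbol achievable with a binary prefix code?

Repeatedly combine the two least-probable nodes; the expected code length is the sum of the merged weights.
merge 23/500 + 81/1000 → 127/1000
merge 3/25 + 127/1000 → 247/1000
merge 127/1000 + 33/250 → 259/1000
merge 133/1000 + 247/1000 → 19/50
merge 259/1000 + 361/1000 → 31/50
merge 19/50 + 31/50 → 1
L = 127/1000 + 247/1000 + 259/1000 + 19/50 + 31/50 + 1 = 2633/1000 = 2.633 bits/symbol.

2.633 bits/symbol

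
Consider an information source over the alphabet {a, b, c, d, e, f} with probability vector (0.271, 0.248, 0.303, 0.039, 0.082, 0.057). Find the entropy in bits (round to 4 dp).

H = −Σ pᵢ log₂ pᵢ.
−0.271·log₂(0.271) = 0.5105
−0.248·log₂(0.248) = 0.4989
−0.303·log₂(0.303) = 0.5220
−0.039·log₂(0.039) = 0.1825
−0.082·log₂(0.082) = 0.2959
−0.057·log₂(0.057) = 0.2356
Sum ≈ 2.2453 → 2.2453 bits.

2.2453 bits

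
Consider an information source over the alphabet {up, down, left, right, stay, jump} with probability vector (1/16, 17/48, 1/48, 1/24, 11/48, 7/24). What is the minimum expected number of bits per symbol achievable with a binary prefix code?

Repeatedly combine the two least-probable nodes; the expected code length is the sum of the merged weights.
merge 1/48 + 1/24 → 1/16
merge 1/16 + 1/16 → 1/8
merge 1/8 + 11/48 → 17/48
merge 7/24 + 17/48 → 31/48
merge 17/48 + 31/48 → 1
L = 1/16 + 1/8 + 17/48 + 31/48 + 1 = 35/16 = 2.1875 bits/symbol.

2.1875 bits/symbol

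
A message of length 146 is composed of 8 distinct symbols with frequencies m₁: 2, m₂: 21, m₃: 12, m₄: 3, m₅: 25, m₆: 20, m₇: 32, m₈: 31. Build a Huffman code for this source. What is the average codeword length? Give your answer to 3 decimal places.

2.719 bits/symbol

Probabilities are the counts divided by 146.
Repeatedly combine the two least-probable nodes; the expected code length is the sum of the merged weights.
merge 1/73 + 3/146 → 5/146
merge 5/146 + 6/73 → 17/146
merge 17/146 + 10/73 → 37/146
merge 21/146 + 25/146 → 23/73
merge 31/146 + 16/73 → 63/146
merge 37/146 + 23/73 → 83/146
merge 63/146 + 83/146 → 1
L = 5/146 + 17/146 + 37/146 + 23/73 + 63/146 + 83/146 + 1 = 397/146 ≈ 2.719 bits/symbol.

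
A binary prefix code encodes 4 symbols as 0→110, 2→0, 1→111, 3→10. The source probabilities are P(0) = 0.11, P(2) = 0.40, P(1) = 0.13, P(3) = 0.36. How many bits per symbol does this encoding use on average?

1.84 bits/symbol

L̄ = Σ pᵢ·ℓᵢ = 0.11·3 + 0.40·1 + 0.13·3 + 0.36·2 = 1.84 bits/symbol.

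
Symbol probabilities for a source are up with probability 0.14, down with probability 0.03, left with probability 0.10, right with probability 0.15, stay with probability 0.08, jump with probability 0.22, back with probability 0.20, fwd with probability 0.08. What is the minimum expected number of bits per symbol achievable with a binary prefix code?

Repeatedly combine the two least-probable nodes; the expected code length is the sum of the merged weights.
merge 3/100 + 2/25 → 11/100
merge 2/25 + 1/10 → 9/50
merge 11/100 + 7/50 → 1/4
merge 3/20 + 9/50 → 33/100
merge 1/5 + 11/50 → 21/50
merge 1/4 + 33/100 → 29/50
merge 21/50 + 29/50 → 1
L = 11/100 + 9/50 + 1/4 + 33/100 + 21/50 + 29/50 + 1 = 287/100 = 2.87 bits/symbol.

2.87 bits/symbol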